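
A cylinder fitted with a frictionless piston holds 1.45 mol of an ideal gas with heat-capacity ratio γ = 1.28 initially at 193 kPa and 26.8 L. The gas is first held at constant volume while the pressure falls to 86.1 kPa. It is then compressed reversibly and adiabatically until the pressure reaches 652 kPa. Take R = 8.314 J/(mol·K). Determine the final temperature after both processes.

T₁ = P₁V₁/(nR) = 193×26.8/(1.45×8.314) = 429 K.
Step 1 — Isochoric: V stays 26.8 L; P/T = const ⇒ T₂ = 191 K, P₂ = 86.1 kPa.
W = 0 (no volume change).
ΔU = nCvΔT = 1.45×29.7×(191−429) = -10200 J.
Q = ΔU = -10200 J.
State after step 1: P = 86.1 kPa, V = 26.8 L, T = 191 K.
Step 2 — Adiabatic: T₂/T₁ = (P₂/P₁)^((γ−1)/γ) ⇒ T₂ = 191×(7.57)^0.219 = 298 K; V₂ = 5.51 L.
ΔU = nCvΔT = 1.45×29.7×(298−191) = 4590 J.
Q = 0 for an adiabatic process, so W = −ΔU = -4590 J.
Net over both steps: W = -4590 J, Q = -10200 J, ΔU = -5640 J.

298 K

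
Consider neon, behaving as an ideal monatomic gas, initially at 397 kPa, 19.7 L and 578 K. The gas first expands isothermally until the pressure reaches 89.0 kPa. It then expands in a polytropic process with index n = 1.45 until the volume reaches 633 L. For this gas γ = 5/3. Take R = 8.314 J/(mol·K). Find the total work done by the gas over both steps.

n = P₁V₁/(RT₁) = 397×19.7/(8.314×578) = 1.63 mol.
Step 1 — Isothermal: T stays 578 K; PV = const ⇒ V₂ = 87.9 L, P₂ = 89.0 kPa.
ΔU = 0 (ideal gas, T constant).
W = nRT ln(V₂/V₁) = 1.63×8.314×578×ln(4.46) = 11700 J.
Q = ΔU + W = 11700 J.
State after step 1: P = 89.0 kPa, V = 87.9 L, T = 578 K.
Step 2 — Polytropic n=1.45: T₂ = T₁(V₁/V₂)^(n−1) = 578×(0.139)^0.45 = 238 K; P₂ = P₁(V₁/V₂)^n = 5.08 kPa.
W = (P₁V₁−P₂V₂)/(n−1) = (89.0×87.9−5.08×633)/0.45 = 10200 J.
ΔU = nCvΔT = 1.63×12.5×(238−578) = -6910 J.
Q = ΔU + W = 3330 J.
Net over both steps: W = 21900 J, Q = 15000 J, ΔU = -6910 J.

21900 J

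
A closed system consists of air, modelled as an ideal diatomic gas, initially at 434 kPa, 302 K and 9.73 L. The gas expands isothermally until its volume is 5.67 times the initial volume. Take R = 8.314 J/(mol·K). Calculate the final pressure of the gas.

76.5 kPa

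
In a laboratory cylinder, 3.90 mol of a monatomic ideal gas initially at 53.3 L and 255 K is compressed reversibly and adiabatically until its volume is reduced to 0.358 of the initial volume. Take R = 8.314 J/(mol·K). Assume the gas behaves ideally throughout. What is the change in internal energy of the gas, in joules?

12200 J

P₁ = nRT₁/V₁ = 3.90×8.314×255/53.3 = 155 kPa.
Adiabatic: TV^(γ−1) = const ⇒ T₂ = 255×(2.79)^0.667 = 506 K; PV^γ = const ⇒ P₂ = 859 kPa.
For an ideal gas ΔU = nCvΔT with Cv = (3/2)R = 12.5 J/(mol·K).
ΔU = 3.90×12.5×(506−255) = 12200 J.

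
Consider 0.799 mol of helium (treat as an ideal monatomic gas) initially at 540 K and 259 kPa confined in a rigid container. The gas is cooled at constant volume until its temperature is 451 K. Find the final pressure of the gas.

216 kPa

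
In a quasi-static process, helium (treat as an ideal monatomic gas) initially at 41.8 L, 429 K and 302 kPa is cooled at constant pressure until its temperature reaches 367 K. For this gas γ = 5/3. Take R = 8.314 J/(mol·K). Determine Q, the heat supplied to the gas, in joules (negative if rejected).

-4560 J

n = P₁V₁/(RT₁) = 302×41.8/(8.314×429) = 3.54 mol.
Isobaric: P stays 302 kPa; V/T = const ⇒ T₂ = 367 K, V₂ = 35.8 L.
W = PΔV = 302×(35.8−41.8) kPa·L = -1820 J.
ΔU = nCvΔT = 3.54×12.5×(367−429) = -2740 J.
Q = ΔU + W = nCpΔT = -4560 J.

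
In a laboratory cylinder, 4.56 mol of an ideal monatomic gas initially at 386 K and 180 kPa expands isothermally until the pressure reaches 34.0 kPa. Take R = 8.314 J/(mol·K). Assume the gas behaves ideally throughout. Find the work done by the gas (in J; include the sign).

V₁ = nRT₁/P₁ = 4.56×8.314×386/180 = 81.3 L.
Isothermal: T stays 386 K; PV = const ⇒ V₂ = 430 L, P₂ = 34.0 kPa.
W = nRT ln(V₂/V₁) = 4.56×8.314×386×ln(5.29) = 24400 J.

24400 J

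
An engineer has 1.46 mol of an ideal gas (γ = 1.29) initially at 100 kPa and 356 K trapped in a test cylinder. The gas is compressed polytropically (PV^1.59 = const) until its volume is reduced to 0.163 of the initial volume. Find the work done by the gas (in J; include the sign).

-14000 J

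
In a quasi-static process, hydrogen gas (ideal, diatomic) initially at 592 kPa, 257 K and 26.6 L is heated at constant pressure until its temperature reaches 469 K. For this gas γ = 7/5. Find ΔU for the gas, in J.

32500 J

n = P₁V₁/(RT₁) = 592×26.6/(8.314×257) = 7.37 mol.
Isobaric: P stays 592 kPa; V/T = const ⇒ T₂ = 469 K, V₂ = 48.5 L.
For an ideal gas ΔU = nCvΔT with Cv = (5/2)R = 20.8 J/(mol·K).
ΔU = 7.37×20.8×(469−257) = 32500 J.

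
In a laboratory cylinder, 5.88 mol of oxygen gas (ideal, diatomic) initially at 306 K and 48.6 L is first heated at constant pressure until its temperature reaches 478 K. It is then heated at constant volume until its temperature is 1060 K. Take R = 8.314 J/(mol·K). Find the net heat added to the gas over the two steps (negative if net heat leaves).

P₁ = nRT₁/V₁ = 5.88×8.314×306/48.6 = 308 kPa.
Step 1 — Isobaric: P stays 308 kPa; V/T = const ⇒ T₂ = 478 K, V₂ = 75.9 L.
W = PΔV = 308×(75.9−48.6) kPa·L = 8410 J.
ΔU = nCvΔT = 5.88×20.8×(478−306) = 21000 J.
Q = ΔU + W = nCpΔT = 29400 J.
State after step 1: P = 308 kPa, V = 75.9 L, T = 478 K.
Step 2 — Isochoric: V stays 75.9 L; P/T = const ⇒ T₂ = 1060 K, P₂ = 683 kPa.
W = 0 (no volume change).
ΔU = nCvΔT = 5.88×20.8×(1060−478) = 71100 J.
Q = ΔU = 71100 J.
Net over both steps: W = 8410 J, Q = 101000 J, ΔU = 92200 J.

101000 J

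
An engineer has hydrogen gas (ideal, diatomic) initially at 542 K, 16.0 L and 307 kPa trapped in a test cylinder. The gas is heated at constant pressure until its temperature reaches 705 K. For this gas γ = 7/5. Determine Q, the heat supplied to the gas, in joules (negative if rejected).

5170 J

n = P₁V₁/(RT₁) = 307×16.0/(8.314×542) = 1.09 mol.
Isobaric: P stays 307 kPa; V/T = const ⇒ T₂ = 705 K, V₂ = 20.8 L.
W = PΔV = 307×(20.8−16.0) kPa·L = 1480 J.
ΔU = nCvΔT = 1.09×20.8×(705−542) = 3690 J.
Q = ΔU + W = nCpΔT = 5170 J.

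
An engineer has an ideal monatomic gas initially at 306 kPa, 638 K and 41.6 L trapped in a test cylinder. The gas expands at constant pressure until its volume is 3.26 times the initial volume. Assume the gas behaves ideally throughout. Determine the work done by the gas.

n = P₁V₁/(RT₁) = 306×41.6/(8.314×638) = 2.40 mol.
Isobaric: P stays 306 kPa; V/T = const ⇒ T₂ = 2080 K, V₂ = 136 L.
W = PΔV = 306×(136−41.6) kPa·L = 28800 J.

28800 J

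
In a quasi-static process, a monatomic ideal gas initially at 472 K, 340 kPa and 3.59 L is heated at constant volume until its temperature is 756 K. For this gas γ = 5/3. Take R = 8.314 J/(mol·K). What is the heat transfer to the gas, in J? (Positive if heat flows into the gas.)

1100 J

n = P₁V₁/(RT₁) = 340×3.59/(8.314×472) = 0.311 mol.
Isochoric: V stays 3.59 L; P/T = const ⇒ T₂ = 756 K, P₂ = 545 kPa.
W = 0 (no volume change).
ΔU = nCvΔT = 0.311×12.5×(756−472) = 1100 J.
Q = ΔU = 1100 J.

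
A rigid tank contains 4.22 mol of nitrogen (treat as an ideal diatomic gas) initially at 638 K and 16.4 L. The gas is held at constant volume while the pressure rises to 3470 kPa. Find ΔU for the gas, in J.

P₁ = nRT₁/V₁ = 4.22×8.314×638/16.4 = 1360 kPa.
Isochoric: V stays 16.4 L; P/T = const ⇒ T₂ = 1620 K, P₂ = 3470 kPa.
For an ideal gas ΔU = nCvΔT with Cv = (5/2)R = 20.8 J/(mol·K).
ΔU = 4.22×20.8×(1620−638) = 86300 J.

86300 J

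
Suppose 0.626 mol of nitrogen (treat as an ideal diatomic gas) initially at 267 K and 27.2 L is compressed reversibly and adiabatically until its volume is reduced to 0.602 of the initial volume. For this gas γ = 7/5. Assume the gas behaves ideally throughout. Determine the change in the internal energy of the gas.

P₁ = nRT₁/V₁ = 0.626×8.314×267/27.2 = 51.1 kPa.
Adiabatic: TV^(γ−1) = const ⇒ T₂ = 267×(1.66)^0.400 = 327 K; PV^γ = const ⇒ P₂ = 104 kPa.
For an ideal gas ΔU = nCvΔT with Cv = (5/2)R = 20.8 J/(mol·K).
ΔU = 0.626×20.8×(327−267) = 782 J.

782 J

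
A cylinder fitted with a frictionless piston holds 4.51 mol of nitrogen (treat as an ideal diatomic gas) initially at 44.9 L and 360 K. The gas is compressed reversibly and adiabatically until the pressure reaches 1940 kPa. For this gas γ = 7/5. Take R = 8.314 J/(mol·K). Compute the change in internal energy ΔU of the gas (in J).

P₁ = nRT₁/V₁ = 4.51×8.314×360/44.9 = 301 kPa.
Adiabatic: T₂/T₁ = (P₂/P₁)^((γ−1)/γ) ⇒ T₂ = 360×(6.45)^0.286 = 613 K; V₂ = 11.9 L.
For an ideal gas ΔU = nCvΔT with Cv = (5/2)R = 20.8 J/(mol·K).
ΔU = 4.51×20.8×(613−360) = 23700 J.

23700 J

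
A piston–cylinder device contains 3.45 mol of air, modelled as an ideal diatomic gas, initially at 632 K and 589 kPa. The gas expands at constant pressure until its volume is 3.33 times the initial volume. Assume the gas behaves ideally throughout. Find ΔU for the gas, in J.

106000 J

V₁ = nRT₁/P₁ = 3.45×8.314×632/589 = 30.8 L.
Isobaric: P stays 589 kPa; V/T = const ⇒ T₂ = 2100 K, V₂ = 102 L.
For an ideal gas ΔU = nCvΔT with Cv = (5/2)R = 20.8 J/(mol·K).
ΔU = 3.45×20.8×(2100−632) = 106000 J.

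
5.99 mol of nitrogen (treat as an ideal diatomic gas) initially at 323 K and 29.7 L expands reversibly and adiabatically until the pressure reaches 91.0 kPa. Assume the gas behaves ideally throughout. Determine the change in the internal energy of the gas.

-16100 J

P₁ = nRT₁/V₁ = 5.99×8.314×323/29.7 = 542 kPa.
Adiabatic: T₂/T₁ = (P₂/P₁)^((γ−1)/γ) ⇒ T₂ = 323×(0.168)^0.286 = 194 K; V₂ = 106 L.
For an ideal gas ΔU = nCvΔT with Cv = (5/2)R = 20.8 J/(mol·K).
ΔU = 5.99×20.8×(194−323) = -16100 J.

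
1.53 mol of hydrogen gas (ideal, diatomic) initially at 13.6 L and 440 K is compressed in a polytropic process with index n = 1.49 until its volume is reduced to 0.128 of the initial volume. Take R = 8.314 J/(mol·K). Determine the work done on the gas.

19900 J

P₁ = nRT₁/V₁ = 1.53×8.314×440/13.6 = 412 kPa.
Polytropic n=1.49: T₂ = T₁(V₁/V₂)^(n−1) = 440×(7.81)^0.49 = 1200 K; P₂ = P₁(V₁/V₂)^n = 8800 kPa.
W = (P₁V₁−P₂V₂)/(n−1) = (412×13.6−8800×1.74)/0.49 = -19900 J.
Work done on the gas = −W_by = 19900 J.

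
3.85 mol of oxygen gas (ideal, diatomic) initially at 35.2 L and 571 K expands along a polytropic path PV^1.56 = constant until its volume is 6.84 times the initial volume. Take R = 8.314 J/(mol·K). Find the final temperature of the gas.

195 K

P₁ = nRT₁/V₁ = 3.85×8.314×571/35.2 = 519 kPa.
Polytropic n=1.56: T₂ = T₁(V₁/V₂)^(n−1) = 571×(0.146)^0.56 = 195 K; P₂ = P₁(V₁/V₂)^n = 25.9 kPa.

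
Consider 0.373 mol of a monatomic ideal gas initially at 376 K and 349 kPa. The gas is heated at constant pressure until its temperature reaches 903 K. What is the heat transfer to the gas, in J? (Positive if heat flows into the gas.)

4090 J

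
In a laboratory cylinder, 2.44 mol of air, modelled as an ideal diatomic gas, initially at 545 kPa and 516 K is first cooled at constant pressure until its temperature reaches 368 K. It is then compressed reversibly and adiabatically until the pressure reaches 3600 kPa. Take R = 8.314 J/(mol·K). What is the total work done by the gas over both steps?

V₁ = nRT₁/P₁ = 2.44×8.314×516/545 = 19.2 L.
Step 1 — Isobaric: P stays 545 kPa; V/T = const ⇒ T₂ = 368 K, V₂ = 13.7 L.
W = PΔV = 545×(13.7−19.2) kPa·L = -3000 J.
ΔU = nCvΔT = 2.44×20.8×(368−516) = -7510 J.
Q = ΔU + W = nCpΔT = -10500 J.
State after step 1: P = 545 kPa, V = 13.7 L, T = 368 K.
Step 2 — Adiabatic: T₂/T₁ = (P₂/P₁)^((γ−1)/γ) ⇒ T₂ = 368×(6.61)^0.286 = 631 K; V₂ = 3.56 L.
ΔU = nCvΔT = 2.44×20.8×(631−368) = 13300 J.
Q = 0 for an adiabatic process, so W = −ΔU = -13300 J.
Net over both steps: W = -16300 J, Q = -10500 J, ΔU = 5840 J.

-16300 J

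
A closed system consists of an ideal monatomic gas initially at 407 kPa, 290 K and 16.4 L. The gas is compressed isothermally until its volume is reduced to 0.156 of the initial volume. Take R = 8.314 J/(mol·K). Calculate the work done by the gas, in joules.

-12400 J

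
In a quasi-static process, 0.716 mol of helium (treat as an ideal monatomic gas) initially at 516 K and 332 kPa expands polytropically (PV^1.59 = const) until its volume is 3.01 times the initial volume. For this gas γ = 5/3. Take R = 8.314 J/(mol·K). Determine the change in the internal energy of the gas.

-2200 J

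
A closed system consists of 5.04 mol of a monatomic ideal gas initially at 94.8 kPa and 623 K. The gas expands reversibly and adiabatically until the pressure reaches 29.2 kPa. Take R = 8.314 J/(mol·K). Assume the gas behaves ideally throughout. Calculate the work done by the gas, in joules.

V₁ = nRT₁/P₁ = 5.04×8.314×623/94.8 = 275 L.
Adiabatic: T₂/T₁ = (P₂/P₁)^((γ−1)/γ) ⇒ T₂ = 623×(0.308)^0.400 = 389 K; V₂ = 558 L.
ΔU = nCvΔT = 5.04×12.5×(389−623) = -14700 J.
Q = 0 for an adiabatic process, so W = −ΔU = 14700 J.

14700 J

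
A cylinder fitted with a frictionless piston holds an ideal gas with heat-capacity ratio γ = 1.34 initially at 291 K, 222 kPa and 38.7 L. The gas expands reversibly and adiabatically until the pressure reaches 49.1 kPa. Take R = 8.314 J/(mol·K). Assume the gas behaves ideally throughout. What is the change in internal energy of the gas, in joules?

-8040 J

n = P₁V₁/(RT₁) = 222×38.7/(8.314×291) = 3.55 mol.
Adiabatic: T₂/T₁ = (P₂/P₁)^((γ−1)/γ) ⇒ T₂ = 291×(0.221)^0.254 = 198 K; V₂ = 119 L.
For an ideal gas ΔU = nCvΔT with Cv = R/(γ−1) = 24.5 J/(mol·K).
ΔU = 3.55×24.5×(198−291) = -8040 J.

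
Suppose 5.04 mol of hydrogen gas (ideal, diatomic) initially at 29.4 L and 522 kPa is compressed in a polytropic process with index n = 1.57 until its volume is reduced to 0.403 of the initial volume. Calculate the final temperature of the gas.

615 K

T₁ = P₁V₁/(nR) = 522×29.4/(5.04×8.314) = 366 K.
Polytropic n=1.57: T₂ = T₁(V₁/V₂)^(n−1) = 366×(2.48)^0.57 = 615 K; P₂ = P₁(V₁/V₂)^n = 2170 kPa.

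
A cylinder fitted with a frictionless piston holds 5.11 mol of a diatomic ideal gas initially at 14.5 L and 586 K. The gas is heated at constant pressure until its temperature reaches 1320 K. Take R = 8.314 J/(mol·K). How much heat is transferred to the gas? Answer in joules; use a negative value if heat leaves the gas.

109000 J

P₁ = nRT₁/V₁ = 5.11×8.314×586/14.5 = 1720 kPa.
Isobaric: P stays 1720 kPa; V/T = const ⇒ T₂ = 1320 K, V₂ = 32.7 L.
W = PΔV = 1720×(32.7−14.5) kPa·L = 31200 J.
ΔU = nCvΔT = 5.11×20.8×(1320−586) = 78000 J.
Q = ΔU + W = nCpΔT = 109000 J.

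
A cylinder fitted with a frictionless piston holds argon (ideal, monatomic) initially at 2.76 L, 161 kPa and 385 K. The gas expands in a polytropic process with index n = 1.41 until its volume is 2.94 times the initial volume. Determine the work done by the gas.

387 J

n = P₁V₁/(RT₁) = 161×2.76/(8.314×385) = 0.139 mol.
Polytropic n=1.41: T₂ = T₁(V₁/V₂)^(n−1) = 385×(0.340)^0.41 = 247 K; P₂ = P₁(V₁/V₂)^n = 35.2 kPa.
W = (P₁V₁−P₂V₂)/(n−1) = (161×2.76−35.2×8.11)/0.41 = 387 J.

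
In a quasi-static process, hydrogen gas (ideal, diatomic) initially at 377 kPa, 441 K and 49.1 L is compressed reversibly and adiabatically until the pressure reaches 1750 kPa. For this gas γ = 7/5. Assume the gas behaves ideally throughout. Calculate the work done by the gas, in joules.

n = P₁V₁/(RT₁) = 377×49.1/(8.314×441) = 5.05 mol.
Adiabatic: T₂/T₁ = (P₂/P₁)^((γ−1)/γ) ⇒ T₂ = 441×(4.64)^0.286 = 684 K; V₂ = 16.4 L.
ΔU = nCvΔT = 5.05×20.8×(684−441) = 25500 J.
Q = 0 for an adiabatic process, so W = −ΔU = -25500 J.

-25500 J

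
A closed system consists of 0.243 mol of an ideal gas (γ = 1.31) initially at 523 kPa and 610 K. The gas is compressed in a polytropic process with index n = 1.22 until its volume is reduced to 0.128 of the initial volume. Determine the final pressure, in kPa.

6420 kPa

V₁ = nRT₁/P₁ = 0.243×8.314×610/523 = 2.36 L.
Polytropic n=1.22: T₂ = T₁(V₁/V₂)^(n−1) = 610×(7.81)^0.22 = 959 K; P₂ = P₁(V₁/V₂)^n = 6420 kPa.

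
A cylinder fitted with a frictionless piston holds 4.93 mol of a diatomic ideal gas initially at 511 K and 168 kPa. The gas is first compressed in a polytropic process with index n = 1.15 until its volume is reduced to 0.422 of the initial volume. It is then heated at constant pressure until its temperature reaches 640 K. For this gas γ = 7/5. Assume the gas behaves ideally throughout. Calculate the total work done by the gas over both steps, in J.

V₁ = nRT₁/P₁ = 4.93×8.314×511/168 = 125 L.
Step 1 — Polytropic n=1.15: T₂ = T₁(V₁/V₂)^(n−1) = 511×(2.37)^0.15 = 582 K; P₂ = P₁(V₁/V₂)^n = 453 kPa.
W = (P₁V₁−P₂V₂)/(n−1) = (168×125−453×52.6)/0.15 = -19300 J.
ΔU = nCvΔT = 4.93×20.8×(582−511) = 7230 J.
Q = ΔU + W = -12100 J.
State after step 1: P = 453 kPa, V = 52.6 L, T = 582 K.
Step 2 — Isobaric: P stays 453 kPa; V/T = const ⇒ T₂ = 640 K, V₂ = 57.9 L.
W = PΔV = 453×(57.9−52.6) kPa·L = 2390 J.
ΔU = nCvΔT = 4.93×20.8×(640−582) = 5980 J.
Q = ΔU + W = nCpΔT = 8380 J.
Net over both steps: W = -16900 J, Q = -3680 J, ΔU = 13200 J.

-16900 J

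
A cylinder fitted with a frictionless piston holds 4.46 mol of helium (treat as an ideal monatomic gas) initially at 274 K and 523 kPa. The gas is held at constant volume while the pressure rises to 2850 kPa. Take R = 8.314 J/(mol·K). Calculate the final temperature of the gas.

V₁ = nRT₁/P₁ = 4.46×8.314×274/523 = 19.4 L.
Isochoric: V stays 19.4 L; P/T = const ⇒ T₂ = 1490 K, P₂ = 2850 kPa.

1490 K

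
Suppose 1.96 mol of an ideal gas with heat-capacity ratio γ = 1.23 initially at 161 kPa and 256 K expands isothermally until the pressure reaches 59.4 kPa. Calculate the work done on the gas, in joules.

-4160 J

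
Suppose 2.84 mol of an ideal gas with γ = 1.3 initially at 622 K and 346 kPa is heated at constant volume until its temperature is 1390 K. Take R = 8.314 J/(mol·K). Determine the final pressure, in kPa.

773 kPa

V₁ = nRT₁/P₁ = 2.84×8.314×622/346 = 42.4 L.
Isochoric: V stays 42.4 L; P/T = const ⇒ T₂ = 1390 K, P₂ = 773 kPa.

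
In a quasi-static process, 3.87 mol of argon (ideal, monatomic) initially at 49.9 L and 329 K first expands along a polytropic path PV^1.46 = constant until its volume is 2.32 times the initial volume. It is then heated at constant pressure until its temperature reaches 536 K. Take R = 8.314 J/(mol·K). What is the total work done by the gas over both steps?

P₁ = nRT₁/V₁ = 3.87×8.314×329/49.9 = 212 kPa.
Step 1 — Polytropic n=1.46: T₂ = T₁(V₁/V₂)^(n−1) = 329×(0.431)^0.46 = 223 K; P₂ = P₁(V₁/V₂)^n = 62.1 kPa.
W = (P₁V₁−P₂V₂)/(n−1) = (212×49.9−62.1×116)/0.46 = 7390 J.
ΔU = nCvΔT = 3.87×12.5×(223−329) = -5100 J.
Q = ΔU + W = 2290 J.
State after step 1: P = 62.1 kPa, V = 116 L, T = 223 K.
Step 2 — Isobaric: P stays 62.1 kPa; V/T = const ⇒ T₂ = 536 K, V₂ = 278 L.
W = PΔV = 62.1×(278−116) kPa·L = 10100 J.
ΔU = nCvΔT = 3.87×12.5×(536−223) = 15100 J.
Q = ΔU + W = nCpΔT = 25100 J.
Net over both steps: W = 17400 J, Q = 27400 J, ΔU = 9990 J.

17400 J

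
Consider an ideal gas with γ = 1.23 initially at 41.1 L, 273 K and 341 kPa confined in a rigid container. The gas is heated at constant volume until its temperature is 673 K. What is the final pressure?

Isochoric: V stays 41.1 L; P/T = const ⇒ T₂ = 673 K, P₂ = 841 kPa.

841 kPa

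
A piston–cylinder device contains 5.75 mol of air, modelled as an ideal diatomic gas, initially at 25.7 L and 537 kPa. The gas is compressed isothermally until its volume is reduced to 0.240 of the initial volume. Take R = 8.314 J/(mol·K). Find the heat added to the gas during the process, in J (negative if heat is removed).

-19700 J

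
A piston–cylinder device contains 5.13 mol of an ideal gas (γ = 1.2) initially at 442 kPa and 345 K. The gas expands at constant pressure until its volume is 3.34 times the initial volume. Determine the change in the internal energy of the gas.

V₁ = nRT₁/P₁ = 5.13×8.314×345/442 = 33.3 L.
Isobaric: P stays 442 kPa; V/T = const ⇒ T₂ = 1150 K, V₂ = 111 L.
For an ideal gas ΔU = nCvΔT with Cv = R/(γ−1) = 41.6 J/(mol·K).
ΔU = 5.13×41.6×(1150−345) = 172000 J.

172000 J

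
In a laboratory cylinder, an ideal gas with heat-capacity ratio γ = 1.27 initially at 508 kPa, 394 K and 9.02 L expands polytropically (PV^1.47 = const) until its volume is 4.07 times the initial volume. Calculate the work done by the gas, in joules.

4710 J

n = P₁V₁/(RT₁) = 508×9.02/(8.314×394) = 1.40 mol.
Polytropic n=1.47: T₂ = T₁(V₁/V₂)^(n−1) = 394×(0.246)^0.47 = 204 K; P₂ = P₁(V₁/V₂)^n = 64.5 kPa.
W = (P₁V₁−P₂V₂)/(n−1) = (508×9.02−64.5×36.7)/0.47 = 4710 J.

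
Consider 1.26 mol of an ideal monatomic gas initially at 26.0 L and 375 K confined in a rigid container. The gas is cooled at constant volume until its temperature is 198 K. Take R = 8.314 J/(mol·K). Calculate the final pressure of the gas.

P₁ = nRT₁/V₁ = 1.26×8.314×375/26.0 = 151 kPa.
Isochoric: V stays 26.0 L; P/T = const ⇒ T₂ = 198 K, P₂ = 79.8 kPa.

79.8 kPa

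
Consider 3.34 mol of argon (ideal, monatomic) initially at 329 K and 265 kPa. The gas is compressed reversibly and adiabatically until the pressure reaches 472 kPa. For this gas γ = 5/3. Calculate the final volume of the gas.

V₁ = nRT₁/P₁ = 3.34×8.314×329/265 = 34.5 L.
Adiabatic: T₂/T₁ = (P₂/P₁)^((γ−1)/γ) ⇒ T₂ = 329×(1.78)^0.400 = 414 K; V₂ = 24.4 L.

24.4 L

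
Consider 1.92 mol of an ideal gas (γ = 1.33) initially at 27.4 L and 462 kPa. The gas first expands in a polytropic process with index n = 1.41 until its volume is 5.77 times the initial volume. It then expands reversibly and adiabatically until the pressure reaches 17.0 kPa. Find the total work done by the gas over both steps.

19300 J

T₁ = P₁V₁/(nR) = 462×27.4/(1.92×8.314) = 793 K.
Step 1 — Polytropic n=1.41: T₂ = T₁(V₁/V₂)^(n−1) = 793×(0.173)^0.41 = 387 K; P₂ = P₁(V₁/V₂)^n = 39.0 kPa.
W = (P₁V₁−P₂V₂)/(n−1) = (462×27.4−39.0×158)/0.41 = 15800 J.
ΔU = nCvΔT = 1.92×25.2×(387−793) = -19700 J.
Q = ΔU + W = -3840 J.
State after step 1: P = 39.0 kPa, V = 158 L, T = 387 K.
Step 2 — Adiabatic: T₂/T₁ = (P₂/P₁)^((γ−1)/γ) ⇒ T₂ = 387×(0.436)^0.248 = 315 K; V₂ = 295 L.
ΔU = nCvΔT = 1.92×25.2×(315−387) = -3480 J.
Q = 0 for an adiabatic process, so W = −ΔU = 3480 J.
Net over both steps: W = 19300 J, Q = -3840 J, ΔU = -23100 J.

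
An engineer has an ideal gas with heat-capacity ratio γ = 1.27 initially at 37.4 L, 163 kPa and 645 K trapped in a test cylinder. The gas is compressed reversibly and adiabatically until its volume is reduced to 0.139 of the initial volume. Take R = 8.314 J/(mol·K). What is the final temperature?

1100 K

Adiabatic: TV^(γ−1) = const ⇒ T₂ = 645×(7.19)^0.270 = 1100 K; PV^γ = const ⇒ P₂ = 2000 kPa.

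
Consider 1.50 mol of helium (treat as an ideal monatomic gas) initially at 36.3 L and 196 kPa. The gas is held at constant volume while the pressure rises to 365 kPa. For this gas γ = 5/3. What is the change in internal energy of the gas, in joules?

9200 J

T₁ = P₁V₁/(nR) = 196×36.3/(1.50×8.314) = 571 K.
Isochoric: V stays 36.3 L; P/T = const ⇒ T₂ = 1060 K, P₂ = 365 kPa.
For an ideal gas ΔU = nCvΔT with Cv = (3/2)R = 12.5 J/(mol·K).
ΔU = 1.50×12.5×(1060−571) = 9200 J.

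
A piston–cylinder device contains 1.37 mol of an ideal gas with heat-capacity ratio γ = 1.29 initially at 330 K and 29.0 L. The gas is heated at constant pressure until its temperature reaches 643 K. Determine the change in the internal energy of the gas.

12300 J

P₁ = nRT₁/V₁ = 1.37×8.314×330/29.0 = 130 kPa.
Isobaric: P stays 130 kPa; V/T = const ⇒ T₂ = 643 K, V₂ = 56.5 L.
For an ideal gas ΔU = nCvΔT with Cv = R/(γ−1) = 28.7 J/(mol·K).
ΔU = 1.37×28.7×(643−330) = 12300 J.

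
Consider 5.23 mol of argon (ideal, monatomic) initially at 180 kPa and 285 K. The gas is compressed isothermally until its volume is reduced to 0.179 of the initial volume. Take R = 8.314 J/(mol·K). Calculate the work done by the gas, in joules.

V₁ = nRT₁/P₁ = 5.23×8.314×285/180 = 68.8 L.
Isothermal: T stays 285 K; PV = const ⇒ V₂ = 12.3 L, P₂ = 1010 kPa.
W = nRT ln(V₂/V₁) = 5.23×8.314×285×ln(0.179) = -21300 J.

-21300 J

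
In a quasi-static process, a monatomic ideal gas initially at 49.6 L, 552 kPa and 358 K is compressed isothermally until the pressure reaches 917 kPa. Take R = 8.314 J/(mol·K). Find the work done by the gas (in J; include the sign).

-13900 J

n = P₁V₁/(RT₁) = 552×49.6/(8.314×358) = 9.20 mol.
Isothermal: T stays 358 K; PV = const ⇒ V₂ = 29.9 L, P₂ = 917 kPa.
W = nRT ln(V₂/V₁) = 9.20×8.314×358×ln(0.602) = -13900 J.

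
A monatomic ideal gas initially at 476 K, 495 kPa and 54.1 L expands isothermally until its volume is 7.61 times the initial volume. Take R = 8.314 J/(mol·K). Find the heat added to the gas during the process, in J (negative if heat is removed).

54300 J

n = P₁V₁/(RT₁) = 495×54.1/(8.314×476) = 6.77 mol.
Isothermal: T stays 476 K; PV = const ⇒ V₂ = 412 L, P₂ = 65.0 kPa.
ΔU = 0 (ideal gas, T constant).
W = nRT ln(V₂/V₁) = 6.77×8.314×476×ln(7.61) = 54300 J.
Q = ΔU + W = 54300 J.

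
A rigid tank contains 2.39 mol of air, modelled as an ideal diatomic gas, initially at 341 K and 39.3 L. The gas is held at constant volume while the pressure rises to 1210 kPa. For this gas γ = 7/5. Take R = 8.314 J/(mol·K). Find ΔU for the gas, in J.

P₁ = nRT₁/V₁ = 2.39×8.314×341/39.3 = 172 kPa.
Isochoric: V stays 39.3 L; P/T = const ⇒ T₂ = 2390 K, P₂ = 1210 kPa.
For an ideal gas ΔU = nCvΔT with Cv = (5/2)R = 20.8 J/(mol·K).
ΔU = 2.39×20.8×(2390−341) = 102000 J.

102000 J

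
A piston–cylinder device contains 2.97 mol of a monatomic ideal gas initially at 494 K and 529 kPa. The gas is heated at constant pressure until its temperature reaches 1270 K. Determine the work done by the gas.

19200 J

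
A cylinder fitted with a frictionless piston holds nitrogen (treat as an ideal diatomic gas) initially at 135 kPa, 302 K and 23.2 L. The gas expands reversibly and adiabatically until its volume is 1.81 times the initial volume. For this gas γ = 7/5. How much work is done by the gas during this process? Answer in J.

1650 J

n = P₁V₁/(RT₁) = 135×23.2/(8.314×302) = 1.25 mol.
Adiabatic: TV^(γ−1) = const ⇒ T₂ = 302×(0.552)^0.400 = 238 K; PV^γ = const ⇒ P₂ = 58.8 kPa.
ΔU = nCvΔT = 1.25×20.8×(238−302) = -1650 J.
Q = 0 for an adiabatic process, so W = −ΔU = 1650 J.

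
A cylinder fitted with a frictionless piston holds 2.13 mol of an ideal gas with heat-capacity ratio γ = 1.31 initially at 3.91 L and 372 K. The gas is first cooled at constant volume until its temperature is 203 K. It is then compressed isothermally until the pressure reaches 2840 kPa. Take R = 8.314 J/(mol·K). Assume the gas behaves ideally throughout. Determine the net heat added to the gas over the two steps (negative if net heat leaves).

-13700 J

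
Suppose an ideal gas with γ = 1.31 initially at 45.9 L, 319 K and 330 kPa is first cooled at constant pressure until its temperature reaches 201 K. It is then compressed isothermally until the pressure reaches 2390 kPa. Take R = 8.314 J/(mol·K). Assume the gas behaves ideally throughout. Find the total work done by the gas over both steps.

-24500 J

n = P₁V₁/(RT₁) = 330×45.9/(8.314×319) = 5.71 mol.
Step 1 — Isobaric: P stays 330 kPa; V/T = const ⇒ T₂ = 201 K, V₂ = 28.9 L.
W = PΔV = 330×(28.9−45.9) kPa·L = -5600 J.
ΔU = nCvΔT = 5.71×26.8×(201−319) = -18100 J.
Q = ΔU + W = nCpΔT = -23700 J.
State after step 1: P = 330 kPa, V = 28.9 L, T = 201 K.
Step 2 — Isothermal: T stays 201 K; PV = const ⇒ V₂ = 3.99 L, P₂ = 2390 kPa.
ΔU = 0 (ideal gas, T constant).
W = nRT ln(V₂/V₁) = 5.71×8.314×201×ln(0.138) = -18900 J.
Q = ΔU + W = -18900 J.
Net over both steps: W = -24500 J, Q = -42600 J, ΔU = -18100 J.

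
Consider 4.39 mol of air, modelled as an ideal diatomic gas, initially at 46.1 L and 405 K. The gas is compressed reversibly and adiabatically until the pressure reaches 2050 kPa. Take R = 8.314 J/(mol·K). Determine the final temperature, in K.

688 K

P₁ = nRT₁/V₁ = 4.39×8.314×405/46.1 = 321 kPa.
Adiabatic: T₂/T₁ = (P₂/P₁)^((γ−1)/γ) ⇒ T₂ = 405×(6.39)^0.286 = 688 K; V₂ = 12.3 L.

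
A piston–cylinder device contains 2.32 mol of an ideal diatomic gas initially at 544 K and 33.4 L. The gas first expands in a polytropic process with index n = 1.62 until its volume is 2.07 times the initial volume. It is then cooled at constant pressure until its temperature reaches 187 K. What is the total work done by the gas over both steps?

3070 J

P₁ = nRT₁/V₁ = 2.32×8.314×544/33.4 = 314 kPa.
Step 1 — Polytropic n=1.62: T₂ = T₁(V₁/V₂)^(n−1) = 544×(0.483)^0.62 = 346 K; P₂ = P₁(V₁/V₂)^n = 96.7 kPa.
W = (P₁V₁−P₂V₂)/(n−1) = (314×33.4−96.7×69.1)/0.62 = 6140 J.
ΔU = nCvΔT = 2.32×20.8×(346−544) = -9520 J.
Q = ΔU + W = -3380 J.
State after step 1: P = 96.7 kPa, V = 69.1 L, T = 346 K.
Step 2 — Isobaric: P stays 96.7 kPa; V/T = const ⇒ T₂ = 187 K, V₂ = 37.3 L.
W = PΔV = 96.7×(37.3−69.1) kPa·L = -3080 J.
ΔU = nCvΔT = 2.32×20.8×(187−346) = -7690 J.
Q = ΔU + W = nCpΔT = -10800 J.
Net over both steps: W = 3070 J, Q = -14100 J, ΔU = -17200 J.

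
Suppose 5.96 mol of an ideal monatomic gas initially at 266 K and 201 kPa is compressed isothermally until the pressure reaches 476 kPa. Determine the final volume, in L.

V₁ = nRT₁/P₁ = 5.96×8.314×266/201 = 65.6 L.
Isothermal: T stays 266 K; PV = const ⇒ V₂ = 27.7 L, P₂ = 476 kPa.

27.7 L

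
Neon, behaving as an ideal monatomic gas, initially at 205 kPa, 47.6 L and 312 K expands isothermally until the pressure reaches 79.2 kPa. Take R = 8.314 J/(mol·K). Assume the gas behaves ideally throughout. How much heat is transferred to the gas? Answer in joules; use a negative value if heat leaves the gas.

n = P₁V₁/(RT₁) = 205×47.6/(8.314×312) = 3.76 mol.
Isothermal: T stays 312 K; PV = const ⇒ V₂ = 123 L, P₂ = 79.2 kPa.
ΔU = 0 (ideal gas, T constant).
W = nRT ln(V₂/V₁) = 3.76×8.314×312×ln(2.59) = 9280 J.
Q = ΔU + W = 9280 J.

9280 J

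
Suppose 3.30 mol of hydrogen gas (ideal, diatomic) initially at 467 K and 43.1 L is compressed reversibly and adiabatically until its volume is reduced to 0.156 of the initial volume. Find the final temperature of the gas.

P₁ = nRT₁/V₁ = 3.30×8.314×467/43.1 = 297 kPa.
Adiabatic: TV^(γ−1) = const ⇒ T₂ = 467×(6.41)^0.400 = 982 K; PV^γ = const ⇒ P₂ = 4010 kPa.

982 K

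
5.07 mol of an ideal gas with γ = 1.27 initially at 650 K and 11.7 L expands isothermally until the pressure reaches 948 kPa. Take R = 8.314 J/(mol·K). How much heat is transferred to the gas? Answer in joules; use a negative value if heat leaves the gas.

24800 J

P₁ = nRT₁/V₁ = 5.07×8.314×650/11.7 = 2340 kPa.
Isothermal: T stays 650 K; PV = const ⇒ V₂ = 28.9 L, P₂ = 948 kPa.
ΔU = 0 (ideal gas, T constant).
W = nRT ln(V₂/V₁) = 5.07×8.314×650×ln(2.47) = 24800 J.
Q = ΔU + W = 24800 J.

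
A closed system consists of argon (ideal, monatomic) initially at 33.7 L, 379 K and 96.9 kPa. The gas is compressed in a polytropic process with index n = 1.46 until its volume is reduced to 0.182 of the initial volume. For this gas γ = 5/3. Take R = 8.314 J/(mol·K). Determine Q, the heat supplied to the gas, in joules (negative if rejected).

-2620 J

n = P₁V₁/(RT₁) = 96.9×33.7/(8.314×379) = 1.04 mol.
Polytropic n=1.46: T₂ = T₁(V₁/V₂)^(n−1) = 379×(5.49)^0.46 = 830 K; P₂ = P₁(V₁/V₂)^n = 1170 kPa.
W = (P₁V₁−P₂V₂)/(n−1) = (96.9×33.7−1170×6.13)/0.46 = -8450 J.
ΔU = nCvΔT = 1.04×12.5×(830−379) = 5830 J.
Q = ΔU + W = -2620 J.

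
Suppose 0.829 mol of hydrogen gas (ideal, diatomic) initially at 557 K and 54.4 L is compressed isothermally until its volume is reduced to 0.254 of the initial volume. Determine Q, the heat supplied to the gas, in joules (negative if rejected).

P₁ = nRT₁/V₁ = 0.829×8.314×557/54.4 = 70.6 kPa.
Isothermal: T stays 557 K; PV = const ⇒ V₂ = 13.8 L, P₂ = 278 kPa.
ΔU = 0 (ideal gas, T constant).
W = nRT ln(V₂/V₁) = 0.829×8.314×557×ln(0.254) = -5260 J.
Q = ΔU + W = -5260 J.

-5260 J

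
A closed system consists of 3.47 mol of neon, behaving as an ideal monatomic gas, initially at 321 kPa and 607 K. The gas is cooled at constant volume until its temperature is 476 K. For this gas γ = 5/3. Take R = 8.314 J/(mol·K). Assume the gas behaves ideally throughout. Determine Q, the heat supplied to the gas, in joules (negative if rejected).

-5670 J

V₁ = nRT₁/P₁ = 3.47×8.314×607/321 = 54.6 L.
Isochoric: V stays 54.6 L; P/T = const ⇒ T₂ = 476 K, P₂ = 252 kPa.
W = 0 (no volume change).
ΔU = nCvΔT = 3.47×12.5×(476−607) = -5670 J.
Q = ΔU = -5670 J.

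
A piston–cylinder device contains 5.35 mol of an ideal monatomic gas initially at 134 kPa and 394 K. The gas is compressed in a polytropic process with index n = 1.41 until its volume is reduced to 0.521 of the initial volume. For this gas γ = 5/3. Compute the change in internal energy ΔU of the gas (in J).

8060 J

V₁ = nRT₁/P₁ = 5.35×8.314×394/134 = 131 L.
Polytropic n=1.41: T₂ = T₁(V₁/V₂)^(n−1) = 394×(1.92)^0.41 = 515 K; P₂ = P₁(V₁/V₂)^n = 336 kPa.
For an ideal gas ΔU = nCvΔT with Cv = (3/2)R = 12.5 J/(mol·K).
ΔU = 5.35×12.5×(515−394) = 8060 J.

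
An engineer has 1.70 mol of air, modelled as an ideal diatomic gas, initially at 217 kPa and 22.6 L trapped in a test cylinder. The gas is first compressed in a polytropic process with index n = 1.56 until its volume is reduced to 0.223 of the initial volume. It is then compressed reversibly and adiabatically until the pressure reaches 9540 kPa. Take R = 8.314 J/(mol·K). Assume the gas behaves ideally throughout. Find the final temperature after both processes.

1210 K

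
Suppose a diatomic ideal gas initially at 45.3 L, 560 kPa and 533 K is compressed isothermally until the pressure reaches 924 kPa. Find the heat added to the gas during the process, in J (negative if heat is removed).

n = P₁V₁/(RT₁) = 560×45.3/(8.314×533) = 5.72 mol.
Isothermal: T stays 533 K; PV = const ⇒ V₂ = 27.5 L, P₂ = 924 kPa.
ΔU = 0 (ideal gas, T constant).
W = nRT ln(V₂/V₁) = 5.72×8.314×533×ln(0.606) = -12700 J.
Q = ΔU + W = -12700 J.

-12700 J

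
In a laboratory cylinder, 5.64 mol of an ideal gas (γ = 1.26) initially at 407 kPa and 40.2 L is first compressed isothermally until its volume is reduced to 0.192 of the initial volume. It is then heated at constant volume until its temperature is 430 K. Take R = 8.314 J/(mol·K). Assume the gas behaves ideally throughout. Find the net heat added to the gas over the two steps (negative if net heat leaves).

T₁ = P₁V₁/(nR) = 407×40.2/(5.64×8.314) = 349 K.
Step 1 — Isothermal: T stays 349 K; PV = const ⇒ V₂ = 7.72 L, P₂ = 2120 kPa.
ΔU = 0 (ideal gas, T constant).
W = nRT ln(V₂/V₁) = 5.64×8.314×349×ln(0.192) = -27000 J.
Q = ΔU + W = -27000 J.
State after step 1: P = 2120 kPa, V = 7.72 L, T = 349 K.
Step 2 — Isochoric: V stays 7.72 L; P/T = const ⇒ T₂ = 430 K, P₂ = 2610 kPa.
W = 0 (no volume change).
ΔU = nCvΔT = 5.64×32.0×(430−349) = 14600 J.
Q = ΔU = 14600 J.
Net over both steps: W = -27000 J, Q = -12400 J, ΔU = 14600 J.

-12400 J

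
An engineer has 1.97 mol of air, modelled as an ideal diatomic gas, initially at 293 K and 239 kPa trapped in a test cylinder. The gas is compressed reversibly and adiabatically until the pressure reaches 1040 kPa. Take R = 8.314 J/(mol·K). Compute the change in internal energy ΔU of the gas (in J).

6260 J

V₁ = nRT₁/P₁ = 1.97×8.314×293/239 = 20.1 L.
Adiabatic: T₂/T₁ = (P₂/P₁)^((γ−1)/γ) ⇒ T₂ = 293×(4.35)^0.286 = 446 K; V₂ = 7.02 L.
For an ideal gas ΔU = nCvΔT with Cv = (5/2)R = 20.8 J/(mol·K).
ΔU = 1.97×20.8×(446−293) = 6260 J.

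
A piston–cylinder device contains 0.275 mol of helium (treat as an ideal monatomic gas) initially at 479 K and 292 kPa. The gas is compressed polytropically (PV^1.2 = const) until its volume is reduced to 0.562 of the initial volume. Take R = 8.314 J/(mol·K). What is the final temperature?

538 K

V₁ = nRT₁/P₁ = 0.275×8.314×479/292 = 3.75 L.
Polytropic n=1.2: T₂ = T₁(V₁/V₂)^(n−1) = 479×(1.78)^0.20 = 538 K; P₂ = P₁(V₁/V₂)^n = 583 kPa.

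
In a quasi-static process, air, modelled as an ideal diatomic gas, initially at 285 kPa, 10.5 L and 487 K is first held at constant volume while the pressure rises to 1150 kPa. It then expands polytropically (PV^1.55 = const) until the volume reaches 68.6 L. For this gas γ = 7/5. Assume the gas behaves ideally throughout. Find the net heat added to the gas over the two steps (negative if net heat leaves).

17400 J

n = P₁V₁/(RT₁) = 285×10.5/(8.314×487) = 0.739 mol.
Step 1 — Isochoric: V stays 10.5 L; P/T = const ⇒ T₂ = 1970 K, P₂ = 1150 kPa.
W = 0 (no volume change).
ΔU = nCvΔT = 0.739×20.8×(1970−487) = 22700 J.
Q = ΔU = 22700 J.
State after step 1: P = 1150 kPa, V = 10.5 L, T = 1970 K.
Step 2 — Polytropic n=1.55: T₂ = T₁(V₁/V₂)^(n−1) = 1970×(0.153)^0.55 = 700 K; P₂ = P₁(V₁/V₂)^n = 62.7 kPa.
W = (P₁V₁−P₂V₂)/(n−1) = (1150×10.5−62.7×68.6)/0.55 = 14100 J.
ΔU = nCvΔT = 0.739×20.8×(700−1970) = -19400 J.
Q = ΔU + W = -5300 J.
Net over both steps: W = 14100 J, Q = 17400 J, ΔU = 3270 J.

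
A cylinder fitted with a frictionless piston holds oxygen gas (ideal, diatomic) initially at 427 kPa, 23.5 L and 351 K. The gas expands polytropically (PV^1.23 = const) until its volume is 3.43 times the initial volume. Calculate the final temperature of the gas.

Polytropic n=1.23: T₂ = T₁(V₁/V₂)^(n−1) = 351×(0.292)^0.23 = 264 K; P₂ = P₁(V₁/V₂)^n = 93.8 kPa.

264 K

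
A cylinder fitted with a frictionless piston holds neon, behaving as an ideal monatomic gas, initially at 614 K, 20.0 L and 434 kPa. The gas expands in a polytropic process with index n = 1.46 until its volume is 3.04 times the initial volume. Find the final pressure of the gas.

85.6 kPa

Polytropic n=1.46: T₂ = T₁(V₁/V₂)^(n−1) = 614×(0.329)^0.46 = 368 K; P₂ = P₁(V₁/V₂)^n = 85.6 kPa.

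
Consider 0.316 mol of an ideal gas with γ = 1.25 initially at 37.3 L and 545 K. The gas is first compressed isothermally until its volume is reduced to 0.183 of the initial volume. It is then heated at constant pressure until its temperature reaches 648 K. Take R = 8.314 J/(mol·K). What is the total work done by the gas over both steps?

-2160 J

P₁ = nRT₁/V₁ = 0.316×8.314×545/37.3 = 38.4 kPa.
Step 1 — Isothermal: T stays 545 K; PV = const ⇒ V₂ = 6.83 L, P₂ = 210 kPa.
ΔU = 0 (ideal gas, T constant).
W = nRT ln(V₂/V₁) = 0.316×8.314×545×ln(0.183) = -2430 J.
Q = ΔU + W = -2430 J.
State after step 1: P = 210 kPa, V = 6.83 L, T = 545 K.
Step 2 — Isobaric: P stays 210 kPa; V/T = const ⇒ T₂ = 648 K, V₂ = 8.12 L.
W = PΔV = 210×(8.12−6.83) kPa·L = 271 J.
ΔU = nCvΔT = 0.316×33.3×(648−545) = 1080 J.
Q = ΔU + W = nCpΔT = 1350 J.
Net over both steps: W = -2160 J, Q = -1080 J, ΔU = 1080 J.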